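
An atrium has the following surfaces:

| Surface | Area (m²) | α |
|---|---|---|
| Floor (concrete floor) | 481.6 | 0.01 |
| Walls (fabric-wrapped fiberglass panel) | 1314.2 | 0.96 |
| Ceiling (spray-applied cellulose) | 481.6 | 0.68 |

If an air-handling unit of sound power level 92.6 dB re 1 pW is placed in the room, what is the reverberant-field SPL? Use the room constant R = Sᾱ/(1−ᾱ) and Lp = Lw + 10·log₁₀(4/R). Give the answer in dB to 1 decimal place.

Σ(Sᵢαᵢ) = 481.6×0.01 + 1314.2×0.96 + 481.6×0.68 = 1593.936; total area S = 2277.4 m².
ᾱ = 0.6999, so room constant R = A/(1−ᾱ) = 5311.350 m².
Lp = 92.6 + 10·log₁₀(4/5311.350) = 92.6 + (-31.23) = 61.4 dB.

61.4 dB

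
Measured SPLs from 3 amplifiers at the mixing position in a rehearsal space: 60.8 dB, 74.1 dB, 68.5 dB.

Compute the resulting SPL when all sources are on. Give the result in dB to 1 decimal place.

75.3 dB

Σ 10^(Lᵢ/10) = 3.399e+07.
Combined level = 10 log₁₀(3.399e+07) = 75.3 dB.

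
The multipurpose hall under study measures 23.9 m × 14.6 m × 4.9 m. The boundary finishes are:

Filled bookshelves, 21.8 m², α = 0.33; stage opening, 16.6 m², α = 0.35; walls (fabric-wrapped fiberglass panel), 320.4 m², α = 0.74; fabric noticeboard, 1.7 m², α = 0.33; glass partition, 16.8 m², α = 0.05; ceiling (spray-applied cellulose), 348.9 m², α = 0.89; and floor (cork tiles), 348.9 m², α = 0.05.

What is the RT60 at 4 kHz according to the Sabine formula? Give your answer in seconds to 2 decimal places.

0.48 seconds

Summing Sᵢαᵢ: 7.194 + 5.810 + 237.096 + 0.561 + 0.840 + 310.521 + 17.445 → A = 579.467 sabins.
V = 23.9·14.6·4.9 = 1709.806 m³.
RT60 = 0.161 · V / A = 0.161 × 1709.806 / 579.467 = 0.48 s.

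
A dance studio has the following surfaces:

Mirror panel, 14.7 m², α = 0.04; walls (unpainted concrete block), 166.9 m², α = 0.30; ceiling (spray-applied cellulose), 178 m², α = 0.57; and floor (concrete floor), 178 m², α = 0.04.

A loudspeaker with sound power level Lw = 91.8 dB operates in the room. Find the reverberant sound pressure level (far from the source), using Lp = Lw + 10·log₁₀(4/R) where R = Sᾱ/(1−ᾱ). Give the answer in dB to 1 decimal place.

74.3 dB

Σ(Sᵢαᵢ) = 14.7·0.04 + 166.9·0.30 + 178·0.57 + 178·0.04 = 159.238; total area S = 537.6 m².
ᾱ = 0.2962, so room constant R = A/(1−ᾱ) = 226.255 m².
Lp = 91.8 + 10·log₁₀(4/226.255) = 91.8 + (-17.53) = 74.3 dB.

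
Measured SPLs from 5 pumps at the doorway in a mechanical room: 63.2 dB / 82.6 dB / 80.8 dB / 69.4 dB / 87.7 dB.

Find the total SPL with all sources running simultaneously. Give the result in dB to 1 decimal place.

89.6 dB

Sum in the linear (power) domain: Σ 10^(Lᵢ/10) = 10^(63.2/10) + 10^(82.6/10) + 10^(80.8/10) + 10^(69.4/10) + 10^(87.7/10) = 9.018e+08.
L_total = 10·log₁₀(9.018e+08) = 89.6 dB.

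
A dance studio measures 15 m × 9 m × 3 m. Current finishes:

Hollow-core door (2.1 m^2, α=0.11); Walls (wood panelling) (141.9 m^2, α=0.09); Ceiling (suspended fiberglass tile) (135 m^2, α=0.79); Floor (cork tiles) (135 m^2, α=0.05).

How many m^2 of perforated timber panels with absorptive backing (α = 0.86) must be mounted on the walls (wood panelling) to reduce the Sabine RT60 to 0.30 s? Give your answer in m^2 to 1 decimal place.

Summing Sᵢαᵢ: 0.231 + 12.771 + 106.650 + 6.750 → A₁ = 126.402 sabins.
Required A₂ = 0.161·405/0.30 = 217.350 sabins.
Absorption to add: 217.350 − 126.402 = 90.948 sabins.
Net gain per m^2: Δα = 0.86 − 0.09 = 0.77.
Panel area = 90.948 / 0.77 = 118.1 m^2.

118.1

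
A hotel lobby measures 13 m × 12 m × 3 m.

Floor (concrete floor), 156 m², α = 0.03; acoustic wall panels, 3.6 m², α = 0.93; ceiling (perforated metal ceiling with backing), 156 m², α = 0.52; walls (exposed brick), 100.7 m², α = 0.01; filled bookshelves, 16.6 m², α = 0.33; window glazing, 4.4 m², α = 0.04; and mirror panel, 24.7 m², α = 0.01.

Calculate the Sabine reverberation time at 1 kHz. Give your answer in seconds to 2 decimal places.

Equivalent absorption area: A = 156*0.03 + 3.6*0.93 + 156*0.52 + 100.7*0.01 + 16.6*0.33 + 4.4*0.04 + 24.7*0.01 = 96.056 m².
Volume V = 13 × 12 × 3 = 468 m³.
Sabine: RT60 = 0.161 × 468 / 96.056 = 0.78 s.

0.78 sec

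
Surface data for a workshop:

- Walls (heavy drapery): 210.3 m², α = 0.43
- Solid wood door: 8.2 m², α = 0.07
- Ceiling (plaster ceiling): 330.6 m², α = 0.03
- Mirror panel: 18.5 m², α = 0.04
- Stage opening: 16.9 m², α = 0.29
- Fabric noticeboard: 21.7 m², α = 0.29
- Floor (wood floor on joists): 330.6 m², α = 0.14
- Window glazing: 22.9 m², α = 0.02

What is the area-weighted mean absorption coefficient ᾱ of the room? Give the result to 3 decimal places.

0.166

Total surface area S = 959.7 m².
Weighted sum Σ Sα = 159.597.
ᾱ = A/S = 0.166.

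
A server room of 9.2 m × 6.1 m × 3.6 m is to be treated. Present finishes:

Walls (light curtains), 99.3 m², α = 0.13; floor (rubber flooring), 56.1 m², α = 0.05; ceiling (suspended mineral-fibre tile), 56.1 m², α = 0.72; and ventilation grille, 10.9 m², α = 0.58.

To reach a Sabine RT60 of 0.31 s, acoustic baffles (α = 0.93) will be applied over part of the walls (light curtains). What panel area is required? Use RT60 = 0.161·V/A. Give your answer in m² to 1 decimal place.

53.1

Total absorption A₁ = 99.3×0.13 + 56.1×0.05 + 56.1×0.72 + 10.9×0.58
  = 12.909 + 2.805 + 40.392 + 6.322 = 62.428 m² sabins.
V = 202.032 m³. Target absorption A₂ = 0.161 × 202.032 / 0.31 = 104.926 sabins.
ΔA needed = 104.926 − 62.428 = 42.498 sabins.
Each m² of panel replacing the walls (light curtains) adds (0.93 − 0.13) = 0.80 sabins.
Area = ΔA/Δα = 42.498/0.80 = 53.1 m².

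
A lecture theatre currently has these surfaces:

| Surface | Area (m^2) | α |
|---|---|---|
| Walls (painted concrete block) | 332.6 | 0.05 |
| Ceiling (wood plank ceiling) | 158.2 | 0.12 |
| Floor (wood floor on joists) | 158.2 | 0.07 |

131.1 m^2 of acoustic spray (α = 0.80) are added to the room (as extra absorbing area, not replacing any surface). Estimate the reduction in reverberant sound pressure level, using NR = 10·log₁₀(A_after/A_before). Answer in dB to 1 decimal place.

A_before = Σ Sᵢαᵢ = 332.6·0.05 + 158.2·0.12 + 158.2·0.07 = 46.688 sabins.
Treatment contributes 131.1·0.80 = 104.880 sabins.
New total A_after = 151.568 sabins.
Reduction = 10 log₁₀(A_after/A_before) = 10 log₁₀(3.2464) = 5.1 dB.

5.1 dB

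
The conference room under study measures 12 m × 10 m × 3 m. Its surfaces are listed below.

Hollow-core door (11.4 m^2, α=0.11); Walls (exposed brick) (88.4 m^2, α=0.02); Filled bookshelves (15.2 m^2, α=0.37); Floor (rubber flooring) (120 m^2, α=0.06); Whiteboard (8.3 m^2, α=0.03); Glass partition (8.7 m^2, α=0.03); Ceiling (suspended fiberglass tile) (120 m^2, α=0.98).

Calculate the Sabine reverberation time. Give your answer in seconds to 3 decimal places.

Equivalent absorption area: A = 11.4×0.11 + 88.4×0.02 + 15.2×0.37 + 120×0.06 + 8.3×0.03 + 8.7×0.03 + 120×0.98 = 133.956 m^2.
Room volume: 360 m³.
Sabine: RT60 = 0.161 × 360 / 133.956 = 0.433 s.

0.433 seconds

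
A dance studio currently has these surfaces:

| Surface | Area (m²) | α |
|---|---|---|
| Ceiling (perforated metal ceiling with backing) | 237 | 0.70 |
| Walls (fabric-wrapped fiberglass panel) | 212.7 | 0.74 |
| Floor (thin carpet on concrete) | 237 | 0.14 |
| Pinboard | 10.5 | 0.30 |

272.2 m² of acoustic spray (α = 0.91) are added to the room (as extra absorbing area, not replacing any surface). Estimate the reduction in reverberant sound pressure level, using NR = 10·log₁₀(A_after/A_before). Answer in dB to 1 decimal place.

2.3 dB

Summing Sᵢαᵢ: 165.900 + 157.398 + 33.180 + 3.150 → A_before = 359.628 sabins.
Treatment contributes 272.2·0.91 = 247.702 sabins.
A_after = 359.628 + 247.702 = 607.330 sabins.
NR = 10·log₁₀(607.330/359.628) = 2.3 dB.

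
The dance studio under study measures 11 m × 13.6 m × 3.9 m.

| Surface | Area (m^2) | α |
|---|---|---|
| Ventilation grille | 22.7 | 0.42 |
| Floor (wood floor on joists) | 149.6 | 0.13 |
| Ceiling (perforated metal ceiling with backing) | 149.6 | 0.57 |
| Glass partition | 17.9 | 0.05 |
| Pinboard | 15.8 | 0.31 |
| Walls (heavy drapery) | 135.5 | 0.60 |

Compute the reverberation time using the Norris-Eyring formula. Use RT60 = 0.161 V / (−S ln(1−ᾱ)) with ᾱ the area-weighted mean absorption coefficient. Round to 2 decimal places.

Total surface area S = 22.7 + 149.6 + 149.6 + 17.9 + 15.8 + 135.5 = 491.1 m^2.
Absorption A = 22.7·0.42 + 149.6·0.13 + 149.6·0.57 + 17.9·0.05 + 15.8·0.31 + 135.5·0.60 = 201.347 sabins.
ᾱ = 201.347 / 491.1 = 0.4100.
Eyring denominator: −S ln(1−ᾱ) = 259.120.
V = 11 × 13.6 × 3.9 = 583.44 m³.
T = 0.161·V/[−S·ln(1−ᾱ)] = 0.161·583.44/259.120 = 0.36 s.

0.36 seconds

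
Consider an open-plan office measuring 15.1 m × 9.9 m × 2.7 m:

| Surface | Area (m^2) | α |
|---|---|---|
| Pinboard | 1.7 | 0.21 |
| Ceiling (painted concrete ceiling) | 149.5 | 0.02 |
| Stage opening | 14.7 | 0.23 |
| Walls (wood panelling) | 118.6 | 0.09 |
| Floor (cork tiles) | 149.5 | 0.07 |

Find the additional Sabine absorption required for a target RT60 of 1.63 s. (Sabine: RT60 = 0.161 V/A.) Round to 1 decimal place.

12.0 sabins

Equivalent absorption area: A₁ = 1.7·0.21 + 149.5·0.02 + 14.7·0.23 + 118.6·0.09 + 149.5·0.07 = 27.867 m^2.
Target A₂ = 0.161·403.623/1.63 = 39.867 sabins (V = 403.623 m³).
ΔA = A₂ − A₁ = 39.867 − 27.867 = 12.0 sabins.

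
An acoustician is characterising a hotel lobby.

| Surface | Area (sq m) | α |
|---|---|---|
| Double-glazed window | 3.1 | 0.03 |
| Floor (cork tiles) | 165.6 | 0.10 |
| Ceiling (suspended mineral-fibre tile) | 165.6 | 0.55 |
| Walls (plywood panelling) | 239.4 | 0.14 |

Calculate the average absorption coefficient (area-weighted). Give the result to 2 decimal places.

0.25

Total surface area S = 573.7 sq m.
A = 3.1×0.03 + 165.6×0.10 + 165.6×0.55 + 239.4×0.14 = 141.249 sabins.
ᾱ = A/S = 0.25.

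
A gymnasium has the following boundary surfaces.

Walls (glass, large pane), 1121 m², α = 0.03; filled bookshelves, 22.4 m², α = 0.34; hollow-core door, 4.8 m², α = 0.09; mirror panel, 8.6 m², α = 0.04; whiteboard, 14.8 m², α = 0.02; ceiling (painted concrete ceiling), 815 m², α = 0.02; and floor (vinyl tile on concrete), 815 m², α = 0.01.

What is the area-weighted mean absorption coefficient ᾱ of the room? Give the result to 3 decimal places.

Total surface area S = 2801.6 m².
Weighted sum Σ Sα = 66.768.
ᾱ = 66.768 / 2801.6 = 0.024.

0.024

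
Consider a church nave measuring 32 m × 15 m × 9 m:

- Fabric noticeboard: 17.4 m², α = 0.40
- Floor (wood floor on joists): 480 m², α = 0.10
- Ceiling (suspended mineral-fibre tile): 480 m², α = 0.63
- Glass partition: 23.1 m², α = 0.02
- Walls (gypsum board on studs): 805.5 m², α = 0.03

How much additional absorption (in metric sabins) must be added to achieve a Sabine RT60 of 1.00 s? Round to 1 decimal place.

313.5 sabins

A₁ = Σ Sᵢαᵢ = 17.4·0.40 + 480·0.10 + 480·0.63 + 23.1·0.02 + 805.5·0.03 = 381.987 sabins.
Target A₂ = 0.161·4320/1.00 = 695.520 sabins (V = 4320 m³).
Shortfall: 695.520 − 381.987 = 313.5 sabins.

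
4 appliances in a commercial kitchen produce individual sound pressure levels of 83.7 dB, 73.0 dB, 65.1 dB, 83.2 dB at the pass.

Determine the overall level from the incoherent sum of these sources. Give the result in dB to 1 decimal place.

86.7 dB

Sum in the linear (power) domain: Σ 10^(Lᵢ/10) = 10^(83.7/10) + 10^(73.0/10) + 10^(65.1/10) + 10^(83.2/10) = 4.665e+08.
L_total = 10·log₁₀(4.665e+08) = 86.7 dB.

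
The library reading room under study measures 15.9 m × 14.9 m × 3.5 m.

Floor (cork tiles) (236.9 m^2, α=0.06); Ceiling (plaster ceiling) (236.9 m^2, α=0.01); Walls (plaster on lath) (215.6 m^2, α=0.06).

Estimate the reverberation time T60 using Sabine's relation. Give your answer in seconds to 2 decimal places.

4.52 seconds

Summing Sᵢαᵢ: 14.214 + 2.369 + 12.936 → A = 29.519 sabins.
Volume V = 15.9 × 14.9 × 3.5 = 829.185 m³.
T = 0.161 V/A = 0.161·829.185/29.519 = 4.52 s.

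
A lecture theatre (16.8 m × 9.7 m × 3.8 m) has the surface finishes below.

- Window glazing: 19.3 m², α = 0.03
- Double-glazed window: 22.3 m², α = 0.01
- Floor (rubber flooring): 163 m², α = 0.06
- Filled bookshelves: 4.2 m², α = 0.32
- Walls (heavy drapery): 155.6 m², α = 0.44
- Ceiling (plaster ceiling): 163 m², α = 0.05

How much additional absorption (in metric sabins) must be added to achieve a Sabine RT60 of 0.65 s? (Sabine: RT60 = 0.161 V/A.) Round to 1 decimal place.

Equivalent absorption area: A₁ = 19.3*0.03 + 22.3*0.01 + 163*0.06 + 4.2*0.32 + 155.6*0.44 + 163*0.05 = 88.540 m².
Target A₂ = 0.161·619.248/0.65 = 153.383 sabins (V = 619.248 m³).
ΔA = A₂ − A₁ = 153.383 − 88.540 = 64.8 sabins.

64.8 sabins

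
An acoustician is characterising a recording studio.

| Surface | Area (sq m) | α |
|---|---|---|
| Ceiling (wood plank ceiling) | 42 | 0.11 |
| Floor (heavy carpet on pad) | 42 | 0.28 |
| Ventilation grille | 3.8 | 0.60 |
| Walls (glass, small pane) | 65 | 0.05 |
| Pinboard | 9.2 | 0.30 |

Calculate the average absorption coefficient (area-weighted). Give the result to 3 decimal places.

0.152

S = Σ Sᵢ = 42 + 42 + 3.8 + 65 + 9.2 = 162.0 sq m.
Weighted sum Σ Sα = 24.670.
ᾱ = 24.670 / 162.0 = 0.152.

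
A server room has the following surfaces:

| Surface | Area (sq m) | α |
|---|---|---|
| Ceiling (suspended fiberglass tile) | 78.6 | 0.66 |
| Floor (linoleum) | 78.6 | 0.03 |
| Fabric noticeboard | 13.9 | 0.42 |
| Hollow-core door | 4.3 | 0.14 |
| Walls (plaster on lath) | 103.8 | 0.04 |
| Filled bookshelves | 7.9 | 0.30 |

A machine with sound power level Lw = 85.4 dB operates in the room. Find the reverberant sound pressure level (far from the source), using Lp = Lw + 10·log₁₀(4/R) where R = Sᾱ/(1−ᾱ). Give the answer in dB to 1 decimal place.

A = 67.196 sabins; S = 287.1 sq m.
ᾱ = 67.196/287.1 = 0.2341; R = Sᾱ/(1−ᾱ) = 67.196/(1−0.2341) = 87.735 sq m.
Lp = 85.4 + 10·log₁₀(4/87.735) = 85.4 + (-13.41) = 72.0 dB.

72.0 dB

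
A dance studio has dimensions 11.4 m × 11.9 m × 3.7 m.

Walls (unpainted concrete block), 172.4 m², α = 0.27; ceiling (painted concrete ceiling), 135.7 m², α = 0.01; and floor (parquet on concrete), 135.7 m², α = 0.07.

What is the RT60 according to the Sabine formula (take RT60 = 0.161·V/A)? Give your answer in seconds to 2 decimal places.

A = Σ Sᵢαᵢ = 172.4*0.27 + 135.7*0.01 + 135.7*0.07 = 57.404 sabins.
Room volume: 501.942 m³.
T = 0.161 V/A = 0.161·501.942/57.404 = 1.41 s.

1.41 seconds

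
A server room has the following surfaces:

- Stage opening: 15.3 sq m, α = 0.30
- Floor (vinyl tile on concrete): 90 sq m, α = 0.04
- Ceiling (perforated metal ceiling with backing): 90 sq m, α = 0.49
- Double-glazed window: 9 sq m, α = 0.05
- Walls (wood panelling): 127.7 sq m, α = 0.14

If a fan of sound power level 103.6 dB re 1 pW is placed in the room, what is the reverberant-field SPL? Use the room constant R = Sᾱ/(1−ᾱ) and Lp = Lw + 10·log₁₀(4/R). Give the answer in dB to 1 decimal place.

90.1 dB

Σ(Sᵢαᵢ) = 15.3×0.30 + 90×0.04 + 90×0.49 + 9×0.05 + 127.7×0.14 = 70.618; total area S = 332.0 sq m.
ᾱ = 0.2127, so room constant R = A/(1−ᾱ) = 89.696 sq m.
Lp = Lw + 10 log₁₀(4/R) = 103.6 -13.51 = 90.1 dB.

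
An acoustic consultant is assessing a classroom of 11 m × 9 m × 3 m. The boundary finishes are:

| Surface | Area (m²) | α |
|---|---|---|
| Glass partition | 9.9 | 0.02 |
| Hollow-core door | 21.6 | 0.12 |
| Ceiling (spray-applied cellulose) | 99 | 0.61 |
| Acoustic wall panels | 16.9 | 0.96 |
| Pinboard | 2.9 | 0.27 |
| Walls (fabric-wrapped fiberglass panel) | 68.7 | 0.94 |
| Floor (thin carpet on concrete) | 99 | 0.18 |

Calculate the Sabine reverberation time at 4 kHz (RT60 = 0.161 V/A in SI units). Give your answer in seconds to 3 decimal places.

Summing Sᵢαᵢ: 0.198 + 2.592 + 60.390 + 16.224 + 0.783 + 64.578 + 17.820 → A = 162.585 sabins.
V = 11·9·3 = 297 m³.
T = 0.161 V/A = 0.161·297/162.585 = 0.294 s.

0.294 sec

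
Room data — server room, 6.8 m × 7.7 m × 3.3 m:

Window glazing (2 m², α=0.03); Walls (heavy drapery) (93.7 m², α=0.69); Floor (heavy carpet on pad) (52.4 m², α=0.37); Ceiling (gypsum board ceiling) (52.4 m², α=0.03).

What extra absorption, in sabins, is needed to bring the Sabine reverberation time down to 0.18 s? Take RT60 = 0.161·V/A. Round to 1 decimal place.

Summing Sᵢαᵢ: 0.060 + 64.653 + 19.388 + 1.572 → A₁ = 85.673 sabins.
Target A₂ = 0.161·172.788/0.18 = 154.549 sabins (V = 172.788 m³).
Additional absorption ΔA = 154.549 − 85.673 = 68.9 sabins.

68.9 sabins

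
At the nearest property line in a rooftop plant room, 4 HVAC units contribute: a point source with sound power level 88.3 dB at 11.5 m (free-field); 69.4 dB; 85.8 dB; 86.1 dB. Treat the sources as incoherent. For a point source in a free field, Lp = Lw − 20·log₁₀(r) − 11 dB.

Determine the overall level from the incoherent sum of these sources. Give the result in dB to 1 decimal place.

Source at 11.5 m: Lp = 88.3 − 20·log₁₀(11.5) − 11 = 56.1 dB.
Sum in the linear (power) domain: Σ 10^(Lᵢ/10) = 10^(56.1/10) + 10^(69.4/10) + 10^(85.8/10) + 10^(86.1/10) = 7.967e+08.
Combined level = 10 log₁₀(7.967e+08) = 89.0 dB.

89.0 dB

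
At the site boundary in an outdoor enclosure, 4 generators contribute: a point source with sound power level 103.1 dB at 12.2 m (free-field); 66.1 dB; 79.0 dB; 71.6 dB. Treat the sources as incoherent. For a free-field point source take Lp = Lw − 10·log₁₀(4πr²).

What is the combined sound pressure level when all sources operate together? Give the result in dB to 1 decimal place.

80.4 dB

Source at 12.2 m: Lp = 103.1 − 10·log₁₀(4π·12.2²) = 103.1 − 10·log₁₀(1870.379) = 70.4 dB.
Sum in the linear (power) domain: Σ 10^(Lᵢ/10) = 10^(70.4/10) + 10^(66.1/10) + 10^(79.0/10) + 10^(71.6/10) = 1.089e+08.
Back to dB: 10·log₁₀ Σ = 80.4 dB.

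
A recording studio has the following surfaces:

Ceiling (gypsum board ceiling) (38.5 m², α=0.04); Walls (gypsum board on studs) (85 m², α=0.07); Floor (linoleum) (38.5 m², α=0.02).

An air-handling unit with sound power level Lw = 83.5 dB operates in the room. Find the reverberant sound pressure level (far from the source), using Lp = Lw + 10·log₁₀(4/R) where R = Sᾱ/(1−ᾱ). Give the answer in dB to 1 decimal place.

A = 8.260 sabins; S = 162.0 m².
ᾱ = 8.260/162.0 = 0.0510; R = Sᾱ/(1−ᾱ) = 8.260/(1−0.0510) = 8.704 m².
Lp = 83.5 + 10·log₁₀(4/8.704) = 83.5 + (-3.38) = 80.1 dB.

80.1 dB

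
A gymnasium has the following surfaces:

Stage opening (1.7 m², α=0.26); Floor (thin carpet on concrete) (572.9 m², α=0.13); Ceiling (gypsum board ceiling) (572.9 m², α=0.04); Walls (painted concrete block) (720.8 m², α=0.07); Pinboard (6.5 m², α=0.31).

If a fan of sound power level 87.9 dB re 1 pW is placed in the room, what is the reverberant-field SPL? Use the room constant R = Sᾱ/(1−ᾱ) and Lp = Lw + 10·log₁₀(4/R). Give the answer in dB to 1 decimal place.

A = 150.306 sabins; S = 1874.8 m².
ᾱ = 0.0802, so room constant R = A/(1−ᾱ) = 163.412 m².
Lp = 87.9 + 10·log₁₀(4/163.412) = 87.9 + (-16.11) = 71.8 dB.

71.8 dB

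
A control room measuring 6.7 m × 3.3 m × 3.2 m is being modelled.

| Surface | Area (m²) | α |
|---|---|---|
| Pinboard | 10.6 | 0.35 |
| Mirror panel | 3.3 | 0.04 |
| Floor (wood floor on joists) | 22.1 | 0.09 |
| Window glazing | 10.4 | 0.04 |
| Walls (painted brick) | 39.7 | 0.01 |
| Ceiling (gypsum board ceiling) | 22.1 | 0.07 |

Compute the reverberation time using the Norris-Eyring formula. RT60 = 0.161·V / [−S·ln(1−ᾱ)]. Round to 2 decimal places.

1.34 sec

Total surface area S = 10.6 + 3.3 + 22.1 + 10.4 + 39.7 + 22.1 = 108.2 m².
Absorption A = 10.6×0.35 + 3.3×0.04 + 22.1×0.09 + 10.4×0.04 + 39.7×0.01 + 22.1×0.07 = 8.191 sabins.
ᾱ = 8.191 / 108.2 = 0.0757.
Eyring denominator: −S ln(1−ᾱ) = 8.517.
V = 6.7 × 3.3 × 3.2 = 70.752 m³.
RT60 = 0.161 × 70.752 / 8.517 = 1.34 s.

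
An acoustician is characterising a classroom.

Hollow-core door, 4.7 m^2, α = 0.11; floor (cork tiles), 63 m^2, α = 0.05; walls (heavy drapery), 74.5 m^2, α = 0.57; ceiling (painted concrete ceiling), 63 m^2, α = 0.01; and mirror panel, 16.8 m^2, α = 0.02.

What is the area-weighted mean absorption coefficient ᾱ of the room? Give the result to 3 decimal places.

S = Σ Sᵢ = 4.7 + 63 + 74.5 + 63 + 16.8 = 222.0 m^2.
A = 4.7×0.11 + 63×0.05 + 74.5×0.57 + 63×0.01 + 16.8×0.02 = 47.098 sabins.
ᾱ = A/S = 0.212.

0.212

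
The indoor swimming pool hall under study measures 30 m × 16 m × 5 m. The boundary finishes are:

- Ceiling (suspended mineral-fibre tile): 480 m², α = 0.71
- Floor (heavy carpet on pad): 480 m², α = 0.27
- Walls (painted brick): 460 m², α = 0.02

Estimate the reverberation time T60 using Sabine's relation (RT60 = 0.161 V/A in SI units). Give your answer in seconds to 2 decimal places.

0.81 s

A = Σ Sᵢαᵢ = 480*0.71 + 480*0.27 + 460*0.02 = 479.600 sabins.
Volume V = 30 × 16 × 5 = 2400 m³.
RT60 = 0.161 · V / A = 0.161 × 2400 / 479.600 = 0.81 s.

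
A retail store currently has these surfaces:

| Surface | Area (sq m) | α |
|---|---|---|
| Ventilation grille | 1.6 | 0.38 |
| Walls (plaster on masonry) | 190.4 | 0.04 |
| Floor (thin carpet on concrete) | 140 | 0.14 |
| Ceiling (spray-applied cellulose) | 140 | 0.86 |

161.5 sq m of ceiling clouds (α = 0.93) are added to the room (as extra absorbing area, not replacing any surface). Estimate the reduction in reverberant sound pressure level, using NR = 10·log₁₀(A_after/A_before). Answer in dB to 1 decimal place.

Equivalent absorption area: A_before = 1.6*0.38 + 190.4*0.04 + 140*0.14 + 140*0.86 = 148.224 sq m.
Treatment contributes 161.5·0.93 = 150.195 sabins.
A_after = 148.224 + 150.195 = 298.419 sabins.
NR = 10·log₁₀(298.419/148.224) = 3.0 dB.

3.0 dB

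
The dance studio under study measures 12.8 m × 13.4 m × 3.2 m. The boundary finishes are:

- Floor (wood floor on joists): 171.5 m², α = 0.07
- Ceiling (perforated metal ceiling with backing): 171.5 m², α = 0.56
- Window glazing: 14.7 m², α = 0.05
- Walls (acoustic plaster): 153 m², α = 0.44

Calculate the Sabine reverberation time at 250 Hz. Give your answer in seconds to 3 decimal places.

0.502 seconds

Summing Sᵢαᵢ: 12.005 + 96.040 + 0.735 + 67.320 → A = 176.100 sabins.
Room volume: 548.864 m³.
T = 0.161 V/A = 0.161·548.864/176.100 = 0.502 s.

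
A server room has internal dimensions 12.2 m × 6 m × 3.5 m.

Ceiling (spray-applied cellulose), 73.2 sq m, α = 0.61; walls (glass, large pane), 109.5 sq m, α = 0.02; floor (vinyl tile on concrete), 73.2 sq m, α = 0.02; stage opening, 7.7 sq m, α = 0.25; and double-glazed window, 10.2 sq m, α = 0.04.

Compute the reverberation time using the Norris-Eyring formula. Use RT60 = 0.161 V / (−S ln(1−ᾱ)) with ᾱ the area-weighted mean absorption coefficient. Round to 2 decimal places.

S = Σ Sᵢ = 273.8 sq m.
Absorption A = 73.2·0.61 + 109.5·0.02 + 73.2·0.02 + 7.7·0.25 + 10.2·0.04 = 50.639 sabins.
ᾱ = 50.639 / 273.8 = 0.1849.
Eyring denominator: −S ln(1−ᾱ) = 55.977.
V = 12.2 × 6 × 3.5 = 256.2 m³.
RT60 = 0.161 × 256.2 / 55.977 = 0.74 s.

0.74 seconds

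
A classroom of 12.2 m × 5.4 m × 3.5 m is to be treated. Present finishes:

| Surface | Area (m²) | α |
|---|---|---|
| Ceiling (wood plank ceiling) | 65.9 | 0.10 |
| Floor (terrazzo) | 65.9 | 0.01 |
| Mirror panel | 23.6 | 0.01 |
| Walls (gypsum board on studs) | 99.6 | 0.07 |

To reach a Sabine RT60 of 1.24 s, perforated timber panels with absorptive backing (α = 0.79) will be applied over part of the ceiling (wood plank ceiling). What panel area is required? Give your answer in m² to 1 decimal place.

Summing Sᵢαᵢ: 6.590 + 0.659 + 0.236 + 6.972 → A₁ = 14.457 sabins.
Required A₂ = 0.161·230.58/1.24 = 29.938 sabins.
ΔA needed = 29.938 − 14.457 = 15.481 sabins.
Net gain per m²: Δα = 0.79 − 0.10 = 0.69.
Area = ΔA/Δα = 15.481/0.69 = 22.4 m².

22.4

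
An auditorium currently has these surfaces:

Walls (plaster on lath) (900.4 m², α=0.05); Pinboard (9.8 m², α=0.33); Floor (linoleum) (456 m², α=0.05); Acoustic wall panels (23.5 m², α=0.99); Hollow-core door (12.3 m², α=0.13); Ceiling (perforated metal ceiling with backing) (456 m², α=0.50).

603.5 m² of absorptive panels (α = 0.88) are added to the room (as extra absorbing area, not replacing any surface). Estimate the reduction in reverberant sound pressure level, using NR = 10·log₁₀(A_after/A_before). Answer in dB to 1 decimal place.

A_before = Σ Sᵢαᵢ = 900.4*0.05 + 9.8*0.33 + 456*0.05 + 23.5*0.99 + 12.3*0.13 + 456*0.50 = 323.918 sabins.
Treatment contributes 603.5·0.88 = 531.080 sabins.
A_after = 323.918 + 531.080 = 854.998 sabins.
NR = 10·log₁₀(854.998/323.918) = 4.2 dB.

4.2 dB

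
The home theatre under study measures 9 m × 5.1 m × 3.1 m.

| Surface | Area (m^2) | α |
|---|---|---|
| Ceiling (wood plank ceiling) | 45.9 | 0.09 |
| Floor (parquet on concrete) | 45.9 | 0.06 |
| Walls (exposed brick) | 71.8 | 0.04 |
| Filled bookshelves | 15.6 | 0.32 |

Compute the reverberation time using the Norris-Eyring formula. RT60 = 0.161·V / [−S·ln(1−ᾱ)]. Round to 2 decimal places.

Total surface area S = 45.9 + 45.9 + 71.8 + 15.6 = 179.2 m^2.
Absorption A = 45.9×0.09 + 45.9×0.06 + 71.8×0.04 + 15.6×0.32 = 14.749 sabins.
Mean coefficient ᾱ = A/S = 0.0823.
Eyring denominator: −S ln(1−ᾱ) = 15.391.
V = 9 × 5.1 × 3.1 = 142.29 m³.
RT60 = 0.161 × 142.29 / 15.391 = 1.49 s.

1.49 seconds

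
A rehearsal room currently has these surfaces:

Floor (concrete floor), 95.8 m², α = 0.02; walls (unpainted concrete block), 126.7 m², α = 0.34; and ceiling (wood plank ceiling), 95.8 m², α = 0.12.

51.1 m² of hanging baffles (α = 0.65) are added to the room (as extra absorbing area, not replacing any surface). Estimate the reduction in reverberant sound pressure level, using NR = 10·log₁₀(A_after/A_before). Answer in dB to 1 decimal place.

Summing Sᵢαᵢ: 1.916 + 43.078 + 11.496 → A_before = 56.490 sabins.
Treatment contributes 51.1·0.65 = 33.215 sabins.
A_after = 56.490 + 33.215 = 89.705 sabins.
NR = 10·log₁₀(89.705/56.490) = 2.0 dB.

2.0 dB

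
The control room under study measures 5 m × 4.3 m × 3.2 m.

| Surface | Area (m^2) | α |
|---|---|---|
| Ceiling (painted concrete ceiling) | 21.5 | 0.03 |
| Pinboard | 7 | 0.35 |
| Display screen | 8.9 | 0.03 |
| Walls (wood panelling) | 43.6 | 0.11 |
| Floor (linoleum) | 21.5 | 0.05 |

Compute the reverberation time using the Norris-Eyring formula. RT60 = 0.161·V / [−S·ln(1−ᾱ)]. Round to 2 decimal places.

1.14 sec

Total surface area S = 21.5 + 7 + 8.9 + 43.6 + 21.5 = 102.5 m^2.
Σ(Sᵢαᵢ) = 21.5×0.03 + 7×0.35 + 8.9×0.03 + 43.6×0.11 + 21.5×0.05 = 9.233.
Mean coefficient ᾱ = A/S = 0.0901.
−S·ln(1−ᾱ) = −102.5 × ln(1 − 0.0901) = 9.678.
V = 5 × 4.3 × 3.2 = 68.8 m³.
RT60 = 0.161 × 68.8 / 9.678 = 1.14 s.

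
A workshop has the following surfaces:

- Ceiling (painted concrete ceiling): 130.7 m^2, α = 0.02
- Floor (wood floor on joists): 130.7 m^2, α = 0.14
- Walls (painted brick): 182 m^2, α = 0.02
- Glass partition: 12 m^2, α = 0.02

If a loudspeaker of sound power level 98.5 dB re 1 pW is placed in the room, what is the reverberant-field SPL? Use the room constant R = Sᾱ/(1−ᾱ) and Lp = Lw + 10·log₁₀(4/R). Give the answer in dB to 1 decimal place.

Σ(Sᵢαᵢ) = 130.7·0.02 + 130.7·0.14 + 182·0.02 + 12·0.02 = 24.792; total area S = 455.4 m^2.
ᾱ = 24.792/455.4 = 0.0544; R = Sᾱ/(1−ᾱ) = 24.792/(1−0.0544) = 26.218 m^2.
Lp = 98.5 + 10·log₁₀(4/26.218) = 98.5 + (-8.17) = 90.3 dB.

90.3 dB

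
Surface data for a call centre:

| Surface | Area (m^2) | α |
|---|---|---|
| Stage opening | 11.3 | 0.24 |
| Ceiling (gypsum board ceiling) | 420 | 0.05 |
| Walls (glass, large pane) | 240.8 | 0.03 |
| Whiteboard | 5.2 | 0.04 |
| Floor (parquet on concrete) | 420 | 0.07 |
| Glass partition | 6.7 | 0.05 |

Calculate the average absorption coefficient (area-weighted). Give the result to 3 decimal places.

Total surface area S = 1104.0 m^2.
Σ(Sᵢαᵢ) = 11.3·0.24 + 420·0.05 + 240.8·0.03 + 5.2·0.04 + 420·0.07 + 6.7·0.05 = 60.879.
ᾱ = 60.879 / 1104.0 = 0.055.

0.055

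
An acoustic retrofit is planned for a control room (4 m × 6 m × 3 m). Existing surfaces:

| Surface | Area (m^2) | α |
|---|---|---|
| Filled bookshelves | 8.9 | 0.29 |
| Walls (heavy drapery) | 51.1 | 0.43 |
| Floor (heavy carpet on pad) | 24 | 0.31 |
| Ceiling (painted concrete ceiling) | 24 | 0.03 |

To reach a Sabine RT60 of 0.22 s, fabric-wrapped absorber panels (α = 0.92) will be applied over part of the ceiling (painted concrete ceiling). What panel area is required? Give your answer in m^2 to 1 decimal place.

22.4

Total absorption A₁ = 8.9·0.29 + 51.1·0.43 + 24·0.31 + 24·0.03
  = 2.581 + 21.973 + 7.440 + 0.720 = 32.714 m^2 sabins.
Required A₂ = 0.161·72/0.22 = 52.691 sabins.
Absorption to add: 52.691 − 32.714 = 19.977 sabins.
Net gain per m^2: Δα = 0.92 − 0.03 = 0.89.
Area = ΔA/Δα = 19.977/0.89 = 22.4 m^2.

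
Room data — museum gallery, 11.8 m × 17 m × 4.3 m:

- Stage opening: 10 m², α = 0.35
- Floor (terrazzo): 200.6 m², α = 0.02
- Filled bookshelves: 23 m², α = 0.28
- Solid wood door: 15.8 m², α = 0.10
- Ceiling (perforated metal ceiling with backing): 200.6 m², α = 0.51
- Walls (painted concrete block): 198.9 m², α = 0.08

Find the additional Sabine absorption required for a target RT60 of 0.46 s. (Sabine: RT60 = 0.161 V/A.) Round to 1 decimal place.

Equivalent absorption area: A₁ = 10*0.35 + 200.6*0.02 + 23*0.28 + 15.8*0.10 + 200.6*0.51 + 198.9*0.08 = 133.750 m².
Target A₂ = 0.161·862.58/0.46 = 301.903 sabins (V = 862.58 m³).
Additional absorption ΔA = 301.903 − 133.750 = 168.2 sabins.

168.2 sabins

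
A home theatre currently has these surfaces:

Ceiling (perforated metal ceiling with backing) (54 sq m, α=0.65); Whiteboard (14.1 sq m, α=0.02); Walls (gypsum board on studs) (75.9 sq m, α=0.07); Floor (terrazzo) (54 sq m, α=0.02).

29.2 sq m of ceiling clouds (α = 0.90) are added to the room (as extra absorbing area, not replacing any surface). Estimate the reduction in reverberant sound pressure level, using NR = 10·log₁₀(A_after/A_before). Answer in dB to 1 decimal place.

2.1 dB

A_before = Σ Sᵢαᵢ = 54×0.65 + 14.1×0.02 + 75.9×0.07 + 54×0.02 = 41.775 sabins.
Added absorption = 29.2 × 0.90 = 26.280 sabins.
New total A_after = 68.055 sabins.
Reduction = 10 log₁₀(A_after/A_before) = 10 log₁₀(1.6291) = 2.1 dB.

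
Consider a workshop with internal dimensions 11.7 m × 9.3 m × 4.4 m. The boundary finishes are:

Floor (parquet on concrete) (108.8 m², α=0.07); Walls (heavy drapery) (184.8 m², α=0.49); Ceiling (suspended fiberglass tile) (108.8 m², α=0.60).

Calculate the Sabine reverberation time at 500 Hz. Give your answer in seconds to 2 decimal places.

Summing Sᵢαᵢ: 7.616 + 90.552 + 65.280 → A = 163.448 sabins.
V = 11.7·9.3·4.4 = 478.764 m³.
RT60 = 0.161 · V / A = 0.161 × 478.764 / 163.448 = 0.47 s.

0.47 s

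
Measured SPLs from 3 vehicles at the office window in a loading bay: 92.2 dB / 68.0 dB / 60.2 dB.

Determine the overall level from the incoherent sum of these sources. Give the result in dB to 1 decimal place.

Converting to relative power and adding: 10^(92.2/10) + 10^(68.0/10) + 10^(60.2/10) = 1.667e+09.
Back to dB: 10·log₁₀ Σ = 92.2 dB.

92.2 dB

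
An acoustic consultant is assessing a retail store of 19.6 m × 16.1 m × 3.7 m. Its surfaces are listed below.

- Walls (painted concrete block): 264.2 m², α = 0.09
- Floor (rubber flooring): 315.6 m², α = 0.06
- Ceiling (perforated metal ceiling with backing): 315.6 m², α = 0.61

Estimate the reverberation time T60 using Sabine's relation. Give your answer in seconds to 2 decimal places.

0.80 s

Summing Sᵢαᵢ: 23.778 + 18.936 + 192.516 → A = 235.230 sabins.
Volume V = 19.6 × 16.1 × 3.7 = 1167.572 m³.
Sabine: RT60 = 0.161 × 1167.572 / 235.230 = 0.80 s.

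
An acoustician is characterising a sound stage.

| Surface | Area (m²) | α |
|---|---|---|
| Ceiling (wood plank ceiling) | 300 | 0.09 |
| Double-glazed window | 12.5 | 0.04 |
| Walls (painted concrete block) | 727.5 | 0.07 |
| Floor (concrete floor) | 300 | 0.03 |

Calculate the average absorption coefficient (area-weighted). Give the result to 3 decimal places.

0.065

S = Σ Sᵢ = 300 + 12.5 + 727.5 + 300 = 1340.0 m².
A = 300·0.09 + 12.5·0.04 + 727.5·0.07 + 300·0.03 = 87.425 sabins.
ᾱ = 87.425 / 1340.0 = 0.065.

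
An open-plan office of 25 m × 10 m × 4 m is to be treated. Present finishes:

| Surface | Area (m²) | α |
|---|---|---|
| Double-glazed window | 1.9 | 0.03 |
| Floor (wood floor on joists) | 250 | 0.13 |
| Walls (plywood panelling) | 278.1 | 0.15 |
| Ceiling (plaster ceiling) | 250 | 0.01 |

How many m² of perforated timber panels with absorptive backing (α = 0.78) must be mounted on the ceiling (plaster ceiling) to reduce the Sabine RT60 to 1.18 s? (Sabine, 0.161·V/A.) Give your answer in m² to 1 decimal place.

77.5

Equivalent absorption area: A₁ = 1.9·0.03 + 250·0.13 + 278.1·0.15 + 250·0.01 = 76.772 m².
V = 1000 m³. Target absorption A₂ = 0.161 × 1000 / 1.18 = 136.441 sabins.
Absorption to add: 136.441 − 76.772 = 59.669 sabins.
Each m² of panel replacing the ceiling (plaster ceiling) adds (0.78 − 0.01) = 0.77 sabins.
Area = ΔA/Δα = 59.669/0.77 = 77.5 m².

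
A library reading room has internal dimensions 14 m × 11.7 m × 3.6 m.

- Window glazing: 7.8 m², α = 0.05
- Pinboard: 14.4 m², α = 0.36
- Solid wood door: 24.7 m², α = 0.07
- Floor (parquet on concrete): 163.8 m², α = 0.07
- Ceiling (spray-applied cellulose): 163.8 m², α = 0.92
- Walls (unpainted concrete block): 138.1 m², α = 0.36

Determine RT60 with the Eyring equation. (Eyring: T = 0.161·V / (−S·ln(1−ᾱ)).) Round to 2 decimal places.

Total surface area S = 7.8 + 14.4 + 24.7 + 163.8 + 163.8 + 138.1 = 512.6 m².
Σ(Sᵢαᵢ) = 7.8×0.05 + 14.4×0.36 + 24.7×0.07 + 163.8×0.07 + 163.8×0.92 + 138.1×0.36 = 219.181.
ᾱ = 219.181 / 512.6 = 0.4276.
Eyring denominator: −S ln(1−ᾱ) = 285.988.
V = 14 × 11.7 × 3.6 = 589.68 m³.
RT60 = 0.161 × 589.68 / 285.988 = 0.33 s.

0.33 seconds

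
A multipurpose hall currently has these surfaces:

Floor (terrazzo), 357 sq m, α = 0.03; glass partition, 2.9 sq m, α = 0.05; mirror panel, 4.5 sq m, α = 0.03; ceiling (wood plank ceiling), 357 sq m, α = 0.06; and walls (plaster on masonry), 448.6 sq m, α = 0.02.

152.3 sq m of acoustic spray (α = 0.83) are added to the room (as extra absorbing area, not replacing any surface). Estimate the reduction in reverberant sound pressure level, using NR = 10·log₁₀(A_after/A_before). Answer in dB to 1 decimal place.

A_before = Σ Sᵢαᵢ = 357*0.03 + 2.9*0.05 + 4.5*0.03 + 357*0.06 + 448.6*0.02 = 41.382 sabins.
Added absorption = 152.3 × 0.83 = 126.409 sabins.
New total A_after = 167.791 sabins.
NR = 10·log₁₀(167.791/41.382) = 6.1 dB.

6.1 dB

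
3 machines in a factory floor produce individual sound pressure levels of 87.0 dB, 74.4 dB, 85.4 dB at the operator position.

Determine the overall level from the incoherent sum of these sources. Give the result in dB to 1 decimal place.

Sum in the linear (power) domain: Σ 10^(Lᵢ/10) = 10^(87.0/10) + 10^(74.4/10) + 10^(85.4/10) = 8.755e+08.
L_total = 10·log₁₀(8.755e+08) = 89.4 dB.

89.4 dB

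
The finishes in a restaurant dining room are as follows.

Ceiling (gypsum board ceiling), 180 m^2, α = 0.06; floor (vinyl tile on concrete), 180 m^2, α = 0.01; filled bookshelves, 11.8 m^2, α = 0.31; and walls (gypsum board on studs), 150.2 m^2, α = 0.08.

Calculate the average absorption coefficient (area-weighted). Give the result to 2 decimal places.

0.05

Total surface area S = 522.0 m^2.
Weighted sum Σ Sα = 28.274.
ᾱ = 28.274 / 522.0 = 0.05.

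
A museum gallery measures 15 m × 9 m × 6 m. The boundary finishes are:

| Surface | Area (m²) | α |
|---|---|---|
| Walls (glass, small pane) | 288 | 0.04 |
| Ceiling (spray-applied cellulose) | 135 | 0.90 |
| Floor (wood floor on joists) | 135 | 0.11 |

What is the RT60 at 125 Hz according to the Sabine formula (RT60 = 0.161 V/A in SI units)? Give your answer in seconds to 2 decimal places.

Equivalent absorption area: A = 288·0.04 + 135·0.90 + 135·0.11 = 147.870 m².
Room volume: 810 m³.
Sabine: RT60 = 0.161 × 810 / 147.870 = 0.88 s.

0.88 sec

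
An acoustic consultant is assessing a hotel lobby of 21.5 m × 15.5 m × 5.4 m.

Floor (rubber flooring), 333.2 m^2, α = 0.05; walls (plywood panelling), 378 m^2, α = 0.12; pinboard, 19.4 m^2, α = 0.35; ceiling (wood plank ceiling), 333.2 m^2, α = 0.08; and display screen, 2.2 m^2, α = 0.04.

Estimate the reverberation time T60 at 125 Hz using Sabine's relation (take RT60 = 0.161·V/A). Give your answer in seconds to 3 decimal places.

Equivalent absorption area: A = 333.2*0.05 + 378*0.12 + 19.4*0.35 + 333.2*0.08 + 2.2*0.04 = 95.554 m^2.
Volume V = 21.5 × 15.5 × 5.4 = 1799.55 m³.
RT60 = 0.161 · V / A = 0.161 × 1799.55 / 95.554 = 3.032 s.

3.032 s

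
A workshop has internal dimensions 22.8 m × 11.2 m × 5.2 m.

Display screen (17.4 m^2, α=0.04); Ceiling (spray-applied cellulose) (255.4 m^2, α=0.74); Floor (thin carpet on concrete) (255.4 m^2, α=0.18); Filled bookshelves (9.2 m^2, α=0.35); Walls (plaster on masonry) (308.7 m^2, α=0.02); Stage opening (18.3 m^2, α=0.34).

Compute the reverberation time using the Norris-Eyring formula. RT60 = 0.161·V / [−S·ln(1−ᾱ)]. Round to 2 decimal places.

Total surface area S = 17.4 + 255.4 + 255.4 + 9.2 + 308.7 + 18.3 = 864.4 m^2.
Absorption A = 17.4×0.04 + 255.4×0.74 + 255.4×0.18 + 9.2×0.35 + 308.7×0.02 + 18.3×0.34 = 251.280 sabins.
Mean coefficient ᾱ = A/S = 0.2907.
−S·ln(1−ᾱ) = −864.4 × ln(1 − 0.2907) = 296.901.
V = 22.8 × 11.2 × 5.2 = 1327.872 m³.
T = 0.161·V/[−S·ln(1−ᾱ)] = 0.161·1327.872/296.901 = 0.72 s.

0.72 s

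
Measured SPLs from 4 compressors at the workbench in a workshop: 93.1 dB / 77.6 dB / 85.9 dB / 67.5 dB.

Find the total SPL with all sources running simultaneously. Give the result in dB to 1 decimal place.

Converting to relative power and adding: 10^(93.1/10) + 10^(77.6/10) + 10^(85.9/10) + 10^(67.5/10) = 2.494e+09.
Back to dB: 10·log₁₀ Σ = 94.0 dB.

94.0 dB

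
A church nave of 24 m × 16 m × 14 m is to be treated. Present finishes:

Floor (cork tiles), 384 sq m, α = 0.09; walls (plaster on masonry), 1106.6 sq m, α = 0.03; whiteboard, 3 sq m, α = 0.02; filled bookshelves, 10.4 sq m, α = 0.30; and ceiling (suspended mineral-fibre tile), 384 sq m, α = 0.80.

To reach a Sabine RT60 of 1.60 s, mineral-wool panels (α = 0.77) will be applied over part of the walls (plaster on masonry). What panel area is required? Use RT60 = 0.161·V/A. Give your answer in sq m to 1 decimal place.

Summing Sᵢαᵢ: 34.560 + 33.198 + 0.060 + 3.120 + 307.200 → A₁ = 378.138 sabins.
V = 5376 m³. Target absorption A₂ = 0.161 × 5376 / 1.60 = 540.960 sabins.
Absorption to add: 540.960 − 378.138 = 162.822 sabins.
Each sq m of panel replacing the walls (plaster on masonry) adds (0.77 − 0.03) = 0.74 sabins.
Panel area = 162.822 / 0.74 = 220.0 sq m.

220.0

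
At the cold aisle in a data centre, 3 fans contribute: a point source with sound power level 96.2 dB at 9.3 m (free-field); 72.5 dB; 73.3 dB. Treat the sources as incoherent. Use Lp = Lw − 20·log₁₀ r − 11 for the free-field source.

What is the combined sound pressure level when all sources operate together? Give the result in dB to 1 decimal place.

Source at 9.3 m: Lp = 96.2 − 20·log₁₀(9.3) − 11 = 65.8 dB.
Σ 10^(Lᵢ/10) = 4.296e+07.
Combined level = 10 log₁₀(4.296e+07) = 76.3 dB.

76.3 dB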